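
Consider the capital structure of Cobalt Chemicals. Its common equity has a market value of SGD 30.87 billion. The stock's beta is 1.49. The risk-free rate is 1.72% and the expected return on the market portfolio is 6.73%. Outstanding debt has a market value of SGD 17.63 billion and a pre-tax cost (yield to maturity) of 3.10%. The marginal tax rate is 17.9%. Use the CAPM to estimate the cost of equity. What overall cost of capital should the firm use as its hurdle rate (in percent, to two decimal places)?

6.77%

Market risk premium = 6.73% − 1.72% = 5.01%.
Cost of equity via CAPM: Re = 1.72% + 1.49 × 5.01% = 9.1849%.
Total capital V = 30.87 + 17.63 = 48.5.
Equity: weight = 30.87/48.5 = 0.6365; cost = 9.1849%.
Debt: weight = 17.63/48.5 = 0.3635; after-tax cost = 3.1% × (1 − 17.9%) = 2.5451%.
WACC = 0.6365 × 9.1849% + 0.3635 × 2.5451% = 6.7713%.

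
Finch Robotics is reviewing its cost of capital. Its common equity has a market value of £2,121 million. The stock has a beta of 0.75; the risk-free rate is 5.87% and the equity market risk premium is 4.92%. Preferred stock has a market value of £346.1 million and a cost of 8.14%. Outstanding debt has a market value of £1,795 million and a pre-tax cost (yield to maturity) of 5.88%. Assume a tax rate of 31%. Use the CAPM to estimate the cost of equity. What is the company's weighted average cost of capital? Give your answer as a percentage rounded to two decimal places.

7.13%

Cost of equity via CAPM: Re = 5.87% + 0.75 × 4.92% = 9.5600%.
Total capital V = 2121 + 346.1 + 1795 = 4262.1.
Equity: weight = 2121/4262.1 = 0.4976; cost = 9.56%.
Preferred: weight = 346.1/4262.1 = 0.0812; cost = 8.14%.
Debt: weight = 1795/4262.1 = 0.4212; after-tax cost = 5.88% × (1 − 31%) = 4.0572%.
WACC = 0.4976 × 9.5600% + 0.0812 × 8.1400% + 0.4212 × 4.0572% = 7.1272%.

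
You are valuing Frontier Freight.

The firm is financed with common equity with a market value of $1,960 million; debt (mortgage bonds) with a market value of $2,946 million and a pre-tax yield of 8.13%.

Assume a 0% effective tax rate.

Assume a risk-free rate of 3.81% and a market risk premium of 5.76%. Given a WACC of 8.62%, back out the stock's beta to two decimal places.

0.96

Total capital V = 1960 + 2946 = 4906.
Equity weight = 1960/4906 = 0.3995.
Mortgage bonds weight = 2946/4906 = 0.6005.
Debt contribution = 0.6005 × 8.13% × (1 − 0%) = 4.8820%.
Required equity contribution = 8.62% − 4.8820% = 3.7380%  ⇒  Re = 9.3565%.
CAPM: 9.3565% = 3.81% + β × 5.76%  ⇒  β = 0.9629.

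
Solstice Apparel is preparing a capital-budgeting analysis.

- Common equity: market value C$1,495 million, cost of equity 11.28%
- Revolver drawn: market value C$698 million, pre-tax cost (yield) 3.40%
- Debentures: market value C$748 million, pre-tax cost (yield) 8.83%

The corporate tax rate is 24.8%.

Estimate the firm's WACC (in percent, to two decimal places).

Total capital V = 1495 + 698 + 748 = 2941.
Equity: weight = 1495/2941 = 0.5083; cost = 11.28%.
Revolver drawn: weight = 698/2941 = 0.2373; after-tax cost = 3.4% × (1 − 24.8%) = 2.5568%.
Debentures: weight = 748/2941 = 0.2543; after-tax cost = 8.83% × (1 − 24.8%) = 6.6402%.
WACC = 0.5083 × 11.2800% + 0.2373 × 2.5568% + 0.2543 × 6.6402% = 8.0296%.

8.03%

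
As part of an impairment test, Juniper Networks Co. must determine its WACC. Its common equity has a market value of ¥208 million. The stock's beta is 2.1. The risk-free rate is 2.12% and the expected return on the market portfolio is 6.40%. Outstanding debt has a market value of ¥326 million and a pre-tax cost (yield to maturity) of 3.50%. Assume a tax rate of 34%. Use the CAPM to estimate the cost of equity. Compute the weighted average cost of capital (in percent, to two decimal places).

5.74%

Market risk premium = 6.4% − 2.12% = 4.28%.
Cost of equity via CAPM: Re = 2.12% + 2.1 × 4.28% = 11.1080%.
Total capital V = 208 + 326 = 534.
Equity: weight = 208/534 = 0.3895; cost = 11.108%.
Debt: weight = 326/534 = 0.6105; after-tax cost = 3.5% × (1 − 34%) = 2.3100%.
WACC = 0.3895 × 11.1080% + 0.6105 × 2.3100% = 5.7369%.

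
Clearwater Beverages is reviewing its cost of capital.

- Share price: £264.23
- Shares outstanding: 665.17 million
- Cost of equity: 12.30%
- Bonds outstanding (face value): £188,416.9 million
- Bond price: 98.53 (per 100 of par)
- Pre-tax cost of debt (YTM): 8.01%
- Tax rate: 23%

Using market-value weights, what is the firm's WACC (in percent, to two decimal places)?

9.15%

Market value of equity E = 264.23 × 665.17m = 175757.8691m. Market value of debt D = 188416.9m × 98.53/100 = 185647.17157m.
Total capital V = 175757.8691 + 185647.17157 = 361405.04067.
Equity: weight = 175757.8691/361405.04067 = 0.4863; cost = 12.3%.
Bonds outstanding: weight = 185647.17157/361405.04067 = 0.5137; after-tax cost = 8.01% × (1 − 23%) = 6.1677%.
WACC = 0.4863 × 12.3000% + 0.5137 × 6.1677% = 9.1499%.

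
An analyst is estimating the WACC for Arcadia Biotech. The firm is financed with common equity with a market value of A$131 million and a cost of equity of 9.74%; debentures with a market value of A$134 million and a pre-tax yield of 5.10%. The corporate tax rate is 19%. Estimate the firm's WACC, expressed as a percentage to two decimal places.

Total capital V = 131 + 134 = 265.
Equity: weight = 131/265 = 0.4943; cost = 9.74%.
Debentures: weight = 134/265 = 0.5057; after-tax cost = 5.1% × (1 − 19%) = 4.1310%.
WACC = 0.4943 × 9.7400% + 0.5057 × 4.1310% = 6.9038%.

6.90%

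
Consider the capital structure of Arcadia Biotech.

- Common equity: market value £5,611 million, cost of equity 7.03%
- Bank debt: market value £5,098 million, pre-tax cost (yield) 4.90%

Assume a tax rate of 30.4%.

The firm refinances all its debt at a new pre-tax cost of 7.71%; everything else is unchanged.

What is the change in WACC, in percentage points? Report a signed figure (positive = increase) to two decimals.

Current WACC:
Total capital V = 5611 + 5098 = 10709.
Equity: weight = 5611/10709 = 0.5240; cost = 7.03%.
Bank debt: weight = 5098/10709 = 0.4760; after-tax cost = 4.9% × (1 − 30.4%) = 3.4104%.
WACC = 0.5240 × 7.0300% + 0.4760 × 3.4104% = 5.3069%.
After the change:
Total capital V = 5611 + 5098 = 10709.
Equity: weight = 5611/10709 = 0.5240; cost = 7.03%.
Bank debt: weight = 5098/10709 = 0.4760; after-tax cost = 7.71% × (1 − 30.4%) = 5.3662%.
WACC = 0.5240 × 7.0300% + 0.4760 × 5.3662% = 6.2379%.
Change in WACC = 6.2379% − 5.3069% = 0.9310 pp.

+0.93 pp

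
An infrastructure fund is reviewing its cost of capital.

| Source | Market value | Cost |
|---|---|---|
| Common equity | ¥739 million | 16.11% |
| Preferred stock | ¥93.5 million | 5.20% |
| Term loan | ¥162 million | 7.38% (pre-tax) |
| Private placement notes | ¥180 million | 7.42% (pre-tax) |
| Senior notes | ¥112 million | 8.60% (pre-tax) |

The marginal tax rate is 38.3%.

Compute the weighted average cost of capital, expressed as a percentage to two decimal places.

Total capital V = 739 + 93.5 + 162 + 180 + 112 = 1286.5.
Equity: weight = 739/1286.5 = 0.5744; cost = 16.11%.
Preferred: weight = 93.5/1286.5 = 0.0727; cost = 5.2%.
Term loan: weight = 162/1286.5 = 0.1259; after-tax cost = 7.38% × (1 − 38.3%) = 4.5535%.
Private placement notes: weight = 180/1286.5 = 0.1399; after-tax cost = 7.42% × (1 − 38.3%) = 4.5781%.
Senior notes: weight = 112/1286.5 = 0.0871; after-tax cost = 8.6% × (1 − 38.3%) = 5.3062%.
WACC = 0.5744 × 16.1100% + 0.0727 × 5.2000% + 0.1259 × 4.5535% + 0.1399 × 4.5781% + 0.0871 × 5.3062% = 11.3078%.

11.31%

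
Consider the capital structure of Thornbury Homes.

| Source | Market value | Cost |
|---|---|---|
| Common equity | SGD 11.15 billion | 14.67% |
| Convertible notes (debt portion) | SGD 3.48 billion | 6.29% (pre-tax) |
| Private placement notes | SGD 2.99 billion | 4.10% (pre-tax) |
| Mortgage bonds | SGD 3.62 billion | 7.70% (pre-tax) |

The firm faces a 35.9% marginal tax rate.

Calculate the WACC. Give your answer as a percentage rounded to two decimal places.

Total capital V = 11.15 + 3.48 + 2.99 + 3.62 = 21.24.
Equity: weight = 11.15/21.24 = 0.5250; cost = 14.67%.
Convertible notes (debt portion): weight = 3.48/21.24 = 0.1638; after-tax cost = 6.29% × (1 − 35.9%) = 4.0319%.
Private placement notes: weight = 2.99/21.24 = 0.1408; after-tax cost = 4.1% × (1 − 35.9%) = 2.6281%.
Mortgage bonds: weight = 3.62/21.24 = 0.1704; after-tax cost = 7.7% × (1 − 35.9%) = 4.9357%.
WACC = 0.5250 × 14.6700% + 0.1638 × 4.0319% + 0.1408 × 2.6281% + 0.1704 × 4.9357% = 9.5728%.

9.57%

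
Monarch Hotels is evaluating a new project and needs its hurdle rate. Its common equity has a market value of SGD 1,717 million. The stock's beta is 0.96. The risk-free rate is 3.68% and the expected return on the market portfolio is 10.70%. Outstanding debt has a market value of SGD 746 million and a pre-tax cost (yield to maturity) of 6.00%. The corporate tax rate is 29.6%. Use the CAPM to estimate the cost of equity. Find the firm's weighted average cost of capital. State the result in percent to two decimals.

Market risk premium = 10.7% − 3.68% = 7.02%.
Cost of equity via CAPM: Re = 3.68% + 0.96 × 7.02% = 10.4192%.
Total capital V = 1717 + 746 = 2463.
Equity: weight = 1717/2463 = 0.6971; cost = 10.4192%.
Debt: weight = 746/2463 = 0.3029; after-tax cost = 6% × (1 − 29.6%) = 4.2240%.
WACC = 0.6971 × 10.4192% + 0.3029 × 4.2240% = 8.5428%.

8.54%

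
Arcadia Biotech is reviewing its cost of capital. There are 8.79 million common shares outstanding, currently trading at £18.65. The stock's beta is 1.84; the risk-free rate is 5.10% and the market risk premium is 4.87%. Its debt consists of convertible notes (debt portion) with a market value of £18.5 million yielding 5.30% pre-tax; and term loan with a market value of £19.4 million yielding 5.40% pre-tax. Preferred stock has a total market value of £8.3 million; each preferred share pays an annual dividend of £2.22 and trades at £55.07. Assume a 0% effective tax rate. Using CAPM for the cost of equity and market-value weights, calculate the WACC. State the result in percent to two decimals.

Cost of equity via CAPM: Re = 5.1% + 1.84 × 4.87% = 14.0608%.
Cost of preferred: Rp = 2.22 / 55.07 = 4.0312%.
Market value of equity E = 18.65 × 8.79m = 163.9335m.
Total capital V = 163.9335 + 8.3 + 18.5 + 19.4 = 210.1335.
Equity: weight = 163.9335/210.1335 = 0.7801; cost = 14.0608%.
Preferred: weight = 8.3/210.1335 = 0.0395; cost = 4.0312%.
Convertible notes (debt portion): weight = 18.5/210.1335 = 0.0880; after-tax cost = 5.3% × (1 − 0%) = 5.3000%.
Term loan: weight = 19.4/210.1335 = 0.0923; after-tax cost = 5.4% × (1 − 0%) = 5.4000%.
WACC = 0.7801 × 14.0608% + 0.0395 × 4.0312% + 0.0880 × 5.3000% + 0.0923 × 5.4000% = 12.0938%.

12.09%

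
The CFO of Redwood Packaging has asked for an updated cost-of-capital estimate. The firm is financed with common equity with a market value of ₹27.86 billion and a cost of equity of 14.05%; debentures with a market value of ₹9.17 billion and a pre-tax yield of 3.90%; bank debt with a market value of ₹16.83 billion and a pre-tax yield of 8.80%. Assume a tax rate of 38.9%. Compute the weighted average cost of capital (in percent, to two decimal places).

9.35%

Total capital V = 27.86 + 9.17 + 16.83 = 53.86.
Equity: weight = 27.86/53.86 = 0.5173; cost = 14.05%.
Debentures: weight = 9.17/53.86 = 0.1703; after-tax cost = 3.9% × (1 − 38.9%) = 2.3829%.
Bank debt: weight = 16.83/53.86 = 0.3125; after-tax cost = 8.8% × (1 − 38.9%) = 5.3768%.
WACC = 0.5173 × 14.0500% + 0.1703 × 2.3829% + 0.3125 × 5.3768% = 9.3534%.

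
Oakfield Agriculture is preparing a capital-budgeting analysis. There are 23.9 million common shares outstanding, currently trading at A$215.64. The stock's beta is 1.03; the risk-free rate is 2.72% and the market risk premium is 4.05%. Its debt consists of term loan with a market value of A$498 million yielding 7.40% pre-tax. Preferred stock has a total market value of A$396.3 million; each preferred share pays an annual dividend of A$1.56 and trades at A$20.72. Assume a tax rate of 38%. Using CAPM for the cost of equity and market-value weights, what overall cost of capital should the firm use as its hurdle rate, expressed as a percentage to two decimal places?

Cost of equity via CAPM: Re = 2.72% + 1.03 × 4.05% = 6.8915%.
Cost of preferred: Rp = 1.56 / 20.72 = 7.5290%.
Market value of equity E = 215.64 × 23.9m = 5153.796m.
Total capital V = 5153.796 + 396.3 + 498 = 6048.096.
Equity: weight = 5153.796/6048.096 = 0.8521; cost = 6.8915%.
Preferred: weight = 396.3/6048.096 = 0.0655; cost = 7.529%.
Term loan: weight = 498/6048.096 = 0.0823; after-tax cost = 7.4% × (1 − 38%) = 4.5880%.
WACC = 0.8521 × 6.8915% + 0.0655 × 7.5290% + 0.0823 × 4.5880% = 6.7436%.

6.74%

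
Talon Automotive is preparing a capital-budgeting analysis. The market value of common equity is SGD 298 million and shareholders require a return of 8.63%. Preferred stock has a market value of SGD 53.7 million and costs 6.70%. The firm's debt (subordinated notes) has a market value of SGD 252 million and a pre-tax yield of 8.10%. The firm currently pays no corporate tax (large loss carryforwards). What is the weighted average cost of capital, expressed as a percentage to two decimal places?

Total capital V = 298 + 53.7 + 252 = 603.7.
Equity: weight = 298/603.7 = 0.4936; cost = 8.63%.
Preferred: weight = 53.7/603.7 = 0.0890; cost = 6.7%.
Subordinated notes: weight = 252/603.7 = 0.4174; after-tax cost = 8.1% × (1 − 0%) = 8.1000%.
WACC = 0.4936 × 8.6300% + 0.0890 × 6.7000% + 0.4174 × 8.1000% = 8.2371%.

8.24%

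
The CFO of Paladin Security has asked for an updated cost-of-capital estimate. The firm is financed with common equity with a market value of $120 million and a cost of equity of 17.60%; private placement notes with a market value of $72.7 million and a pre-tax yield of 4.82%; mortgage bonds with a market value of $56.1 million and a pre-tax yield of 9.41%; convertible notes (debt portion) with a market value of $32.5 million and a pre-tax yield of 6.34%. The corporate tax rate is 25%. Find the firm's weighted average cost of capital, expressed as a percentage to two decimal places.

10.40%

Total capital V = 120 + 72.7 + 56.1 + 32.5 = 281.3.
Equity: weight = 120/281.3 = 0.4266; cost = 17.6%.
Private placement notes: weight = 72.7/281.3 = 0.2584; after-tax cost = 4.82% × (1 − 25%) = 3.6150%.
Mortgage bonds: weight = 56.1/281.3 = 0.1994; after-tax cost = 9.41% × (1 − 25%) = 7.0575%.
Convertible notes (debt portion): weight = 32.5/281.3 = 0.1155; after-tax cost = 6.34% × (1 − 25%) = 4.7550%.
WACC = 0.4266 × 17.6000% + 0.2584 × 3.6150% + 0.1994 × 7.0575% + 0.1155 × 4.7550% = 10.3991%.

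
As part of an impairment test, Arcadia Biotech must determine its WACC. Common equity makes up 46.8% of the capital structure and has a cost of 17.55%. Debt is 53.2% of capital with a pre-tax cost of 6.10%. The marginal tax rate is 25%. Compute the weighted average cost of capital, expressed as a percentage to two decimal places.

10.65%

After-tax cost of debt = 6.1% × (1 − 25%) = 4.5750%.
WACC = 0.468 × 17.5500% + 0.532 × 4.5750% = 10.6473%.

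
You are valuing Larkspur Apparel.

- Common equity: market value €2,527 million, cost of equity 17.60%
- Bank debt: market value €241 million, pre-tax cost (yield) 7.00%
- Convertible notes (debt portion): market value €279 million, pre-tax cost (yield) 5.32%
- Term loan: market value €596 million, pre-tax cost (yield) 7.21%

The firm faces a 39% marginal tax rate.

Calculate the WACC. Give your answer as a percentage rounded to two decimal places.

13.46%

Total capital V = 2527 + 241 + 279 + 596 = 3643.
Equity: weight = 2527/3643 = 0.6937; cost = 17.6%.
Bank debt: weight = 241/3643 = 0.0662; after-tax cost = 7% × (1 − 39%) = 4.2700%.
Convertible notes (debt portion): weight = 279/3643 = 0.0766; after-tax cost = 5.32% × (1 − 39%) = 3.2452%.
Term loan: weight = 596/3643 = 0.1636; after-tax cost = 7.21% × (1 − 39%) = 4.3981%.
WACC = 0.6937 × 17.6000% + 0.0662 × 4.2700% + 0.0766 × 3.2452% + 0.1636 × 4.3981% = 13.4589%.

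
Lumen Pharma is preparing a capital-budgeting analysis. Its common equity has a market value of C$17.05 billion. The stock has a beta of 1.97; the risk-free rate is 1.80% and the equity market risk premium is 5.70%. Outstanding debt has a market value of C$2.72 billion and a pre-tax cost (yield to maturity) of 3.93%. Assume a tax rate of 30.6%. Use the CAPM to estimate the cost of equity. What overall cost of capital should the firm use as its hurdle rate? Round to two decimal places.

11.61%

Cost of equity via CAPM: Re = 1.8% + 1.97 × 5.7% = 13.0290%.
Total capital V = 17.05 + 2.72 = 19.77.
Equity: weight = 17.05/19.77 = 0.8624; cost = 13.029%.
Debt: weight = 2.72/19.77 = 0.1376; after-tax cost = 3.93% × (1 − 30.6%) = 2.7274%.
WACC = 0.8624 × 13.0290% + 0.1376 × 2.7274% = 11.6117%.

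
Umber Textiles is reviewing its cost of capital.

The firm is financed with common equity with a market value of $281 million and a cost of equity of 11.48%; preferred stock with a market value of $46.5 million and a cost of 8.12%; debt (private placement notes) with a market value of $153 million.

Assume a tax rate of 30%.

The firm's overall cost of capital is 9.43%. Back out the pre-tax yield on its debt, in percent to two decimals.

Total capital V = 281 + 46.5 + 153 = 480.5.
Equity weight = 281/480.5 = 0.5848.
Preferred weight = 46.5/480.5 = 0.0968.
Private placement notes weight = 153/480.5 = 0.3184.
Equity contribution = 0.5848 × 11.48% = 6.7136%.
Preferred contribution = 0.0968 × 8.12% = 0.7858%.
Remaining for debt = 9.43% − 7.4994% = 1.9306%.
Rd × (1 − 30%) × 0.3184 = 1.9306%  ⇒  Rd = 8.6616%.

8.66%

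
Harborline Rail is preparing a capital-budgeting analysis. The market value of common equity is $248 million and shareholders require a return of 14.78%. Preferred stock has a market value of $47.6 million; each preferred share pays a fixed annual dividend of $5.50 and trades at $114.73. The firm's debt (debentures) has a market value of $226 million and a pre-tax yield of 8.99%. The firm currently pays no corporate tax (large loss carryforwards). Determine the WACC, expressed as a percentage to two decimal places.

Cost of preferred: Rp = 5.5 / 114.73 = 4.7939%.
Total capital V = 248 + 47.6 + 226 = 521.6.
Equity: weight = 248/521.6 = 0.4755; cost = 14.78%.
Preferred: weight = 47.6/521.6 = 0.0913; cost = 4.7939%.
Debentures: weight = 226/521.6 = 0.4333; after-tax cost = 8.99% × (1 − 0%) = 8.9900%.
WACC = 0.4755 × 14.7800% + 0.0913 × 4.7939% + 0.4333 × 8.9900% = 11.3600%.

11.36%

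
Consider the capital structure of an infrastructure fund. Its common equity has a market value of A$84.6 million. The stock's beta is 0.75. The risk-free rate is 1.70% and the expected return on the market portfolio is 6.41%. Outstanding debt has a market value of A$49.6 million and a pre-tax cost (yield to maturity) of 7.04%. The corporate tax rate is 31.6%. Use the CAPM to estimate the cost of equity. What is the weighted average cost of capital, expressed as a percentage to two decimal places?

5.08%

Market risk premium = 6.41% − 1.7% = 4.71%.
Cost of equity via CAPM: Re = 1.7% + 0.75 × 4.71% = 5.2325%.
Total capital V = 84.6 + 49.6 = 134.2.
Equity: weight = 84.6/134.2 = 0.6304; cost = 5.2325%.
Debt: weight = 49.6/134.2 = 0.3696; after-tax cost = 7.04% × (1 − 31.6%) = 4.8154%.
WACC = 0.6304 × 5.2325% + 0.3696 × 4.8154% = 5.0783%.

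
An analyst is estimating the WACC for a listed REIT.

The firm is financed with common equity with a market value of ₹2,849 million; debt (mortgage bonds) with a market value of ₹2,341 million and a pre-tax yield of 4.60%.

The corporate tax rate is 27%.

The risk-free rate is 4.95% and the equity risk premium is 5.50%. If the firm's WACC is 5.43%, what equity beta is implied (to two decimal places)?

Total capital V = 2849 + 2341 = 5190.
Equity weight = 2849/5190 = 0.5489.
Mortgage bonds weight = 2341/5190 = 0.4511.
Debt contribution = 0.4511 × 4.6% × (1 − 27%) = 1.5147%.
Required equity contribution = 5.43% − 1.5147% = 3.9153%  ⇒  Re = 7.1325%.
CAPM: 7.1325% = 4.95% + β × 5.5%  ⇒  β = 0.3968.

0.40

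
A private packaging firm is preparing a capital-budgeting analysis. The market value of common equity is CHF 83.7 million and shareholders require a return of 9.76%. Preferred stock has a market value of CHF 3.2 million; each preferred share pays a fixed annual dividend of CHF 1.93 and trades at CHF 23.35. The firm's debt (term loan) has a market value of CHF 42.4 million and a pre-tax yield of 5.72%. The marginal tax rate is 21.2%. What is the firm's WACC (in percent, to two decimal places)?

Cost of preferred: Rp = 1.93 / 23.35 = 8.2655%.
Total capital V = 83.7 + 3.2 + 42.4 = 129.3.
Equity: weight = 83.7/129.3 = 0.6473; cost = 9.76%.
Preferred: weight = 3.2/129.3 = 0.0247; cost = 8.2655%.
Term loan: weight = 42.4/129.3 = 0.3279; after-tax cost = 5.72% × (1 − 21.2%) = 4.5074%.
WACC = 0.6473 × 9.7600% + 0.0247 × 8.2655% + 0.3279 × 4.5074% = 8.0006%.

8.00%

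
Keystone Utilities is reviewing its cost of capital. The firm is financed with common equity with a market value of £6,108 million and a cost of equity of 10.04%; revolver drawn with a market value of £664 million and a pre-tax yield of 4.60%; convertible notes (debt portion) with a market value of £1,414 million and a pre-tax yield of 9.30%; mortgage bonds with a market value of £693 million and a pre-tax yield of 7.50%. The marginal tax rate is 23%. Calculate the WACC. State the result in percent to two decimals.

Total capital V = 6108 + 664 + 1414 + 693 = 8879.
Equity: weight = 6108/8879 = 0.6879; cost = 10.04%.
Revolver drawn: weight = 664/8879 = 0.0748; after-tax cost = 4.6% × (1 − 23%) = 3.5420%.
Convertible notes (debt portion): weight = 1414/8879 = 0.1593; after-tax cost = 9.3% × (1 − 23%) = 7.1610%.
Mortgage bonds: weight = 693/8879 = 0.0780; after-tax cost = 7.5% × (1 − 23%) = 5.7750%.
WACC = 0.6879 × 10.0400% + 0.0748 × 3.5420% + 0.1593 × 7.1610% + 0.0780 × 5.7750% = 8.7627%.

8.76%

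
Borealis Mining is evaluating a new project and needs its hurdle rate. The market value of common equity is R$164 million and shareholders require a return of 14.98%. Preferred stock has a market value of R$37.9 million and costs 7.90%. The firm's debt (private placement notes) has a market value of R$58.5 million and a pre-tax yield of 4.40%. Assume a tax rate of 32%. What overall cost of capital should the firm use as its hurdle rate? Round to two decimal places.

11.26%

Total capital V = 164 + 37.9 + 58.5 = 260.4.
Equity: weight = 164/260.4 = 0.6298; cost = 14.98%.
Preferred: weight = 37.9/260.4 = 0.1455; cost = 7.9%.
Private placement notes: weight = 58.5/260.4 = 0.2247; after-tax cost = 4.4% × (1 − 32%) = 2.9920%.
WACC = 0.6298 × 14.9800% + 0.1455 × 7.9000% + 0.2247 × 2.9920% = 11.2564%.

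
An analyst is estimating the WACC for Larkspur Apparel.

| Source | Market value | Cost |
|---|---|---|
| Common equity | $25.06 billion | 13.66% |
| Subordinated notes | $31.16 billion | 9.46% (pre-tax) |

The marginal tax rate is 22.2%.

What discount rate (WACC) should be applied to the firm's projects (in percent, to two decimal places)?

Total capital V = 25.06 + 31.16 = 56.22.
Equity: weight = 25.06/56.22 = 0.4457; cost = 13.66%.
Subordinated notes: weight = 31.16/56.22 = 0.5543; after-tax cost = 9.46% × (1 − 22.2%) = 7.3599%.
WACC = 0.4457 × 13.6600% + 0.5543 × 7.3599% = 10.1682%.

10.17%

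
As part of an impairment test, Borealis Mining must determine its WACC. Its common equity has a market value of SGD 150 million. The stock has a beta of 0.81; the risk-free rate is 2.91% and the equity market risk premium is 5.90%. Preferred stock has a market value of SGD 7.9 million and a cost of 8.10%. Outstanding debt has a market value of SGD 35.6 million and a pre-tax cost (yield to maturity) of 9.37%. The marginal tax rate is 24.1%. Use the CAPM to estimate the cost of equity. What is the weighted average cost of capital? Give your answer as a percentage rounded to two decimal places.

Cost of equity via CAPM: Re = 2.91% + 0.81 × 5.9% = 7.6890%.
Total capital V = 150 + 7.9 + 35.6 = 193.5.
Equity: weight = 150/193.5 = 0.7752; cost = 7.689%.
Preferred: weight = 7.9/193.5 = 0.0408; cost = 8.1%.
Debt: weight = 35.6/193.5 = 0.1840; after-tax cost = 9.37% × (1 − 24.1%) = 7.1118%.
WACC = 0.7752 × 7.6890% + 0.0408 × 8.1000% + 0.1840 × 7.1118% = 7.5996%.

7.60%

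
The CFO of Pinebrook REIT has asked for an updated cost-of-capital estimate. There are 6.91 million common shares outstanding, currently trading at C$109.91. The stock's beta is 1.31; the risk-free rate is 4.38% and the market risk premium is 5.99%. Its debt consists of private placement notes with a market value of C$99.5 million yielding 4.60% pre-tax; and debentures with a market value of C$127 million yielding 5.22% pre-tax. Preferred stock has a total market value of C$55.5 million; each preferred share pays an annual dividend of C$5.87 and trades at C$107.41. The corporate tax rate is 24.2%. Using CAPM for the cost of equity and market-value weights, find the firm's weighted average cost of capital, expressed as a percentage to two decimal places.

10.02%

Cost of equity via CAPM: Re = 4.38% + 1.31 × 5.99% = 12.2269%.
Cost of preferred: Rp = 5.87 / 107.41 = 5.4650%.
Market value of equity E = 109.91 × 6.91m = 759.4781m.
Total capital V = 759.4781 + 55.5 + 99.5 + 127 = 1041.4781.
Equity: weight = 759.4781/1041.4781 = 0.7292; cost = 12.2269%.
Preferred: weight = 55.5/1041.4781 = 0.0533; cost = 5.465%.
Private placement notes: weight = 99.5/1041.4781 = 0.0955; after-tax cost = 4.6% × (1 − 24.2%) = 3.4868%.
Debentures: weight = 127/1041.4781 = 0.1219; after-tax cost = 5.22% × (1 − 24.2%) = 3.9568%.
WACC = 0.7292 × 12.2269% + 0.0533 × 5.4650% + 0.0955 × 3.4868% + 0.1219 × 3.9568% = 10.0231%.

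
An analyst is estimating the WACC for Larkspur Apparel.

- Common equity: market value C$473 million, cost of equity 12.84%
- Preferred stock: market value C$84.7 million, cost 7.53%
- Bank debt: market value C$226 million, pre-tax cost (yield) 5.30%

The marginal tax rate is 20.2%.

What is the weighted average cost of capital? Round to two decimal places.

Total capital V = 473 + 84.7 + 226 = 783.7.
Equity: weight = 473/783.7 = 0.6035; cost = 12.84%.
Preferred: weight = 84.7/783.7 = 0.1081; cost = 7.53%.
Bank debt: weight = 226/783.7 = 0.2884; after-tax cost = 5.3% × (1 − 20.2%) = 4.2294%.
WACC = 0.6035 × 12.8400% + 0.1081 × 7.5300% + 0.2884 × 4.2294% = 9.7830%.

9.78%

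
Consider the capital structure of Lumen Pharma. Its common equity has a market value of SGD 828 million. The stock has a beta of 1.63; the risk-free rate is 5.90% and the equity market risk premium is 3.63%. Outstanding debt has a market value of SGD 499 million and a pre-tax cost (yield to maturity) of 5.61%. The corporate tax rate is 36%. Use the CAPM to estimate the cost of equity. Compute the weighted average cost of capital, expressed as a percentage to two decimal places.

Cost of equity via CAPM: Re = 5.9% + 1.63 × 3.63% = 11.8169%.
Total capital V = 828 + 499 = 1327.
Equity: weight = 828/1327 = 0.6240; cost = 11.8169%.
Debt: weight = 499/1327 = 0.3760; after-tax cost = 5.61% × (1 − 36%) = 3.5904%.
WACC = 0.6240 × 11.8169% + 0.3760 × 3.5904% = 8.7234%.

8.72%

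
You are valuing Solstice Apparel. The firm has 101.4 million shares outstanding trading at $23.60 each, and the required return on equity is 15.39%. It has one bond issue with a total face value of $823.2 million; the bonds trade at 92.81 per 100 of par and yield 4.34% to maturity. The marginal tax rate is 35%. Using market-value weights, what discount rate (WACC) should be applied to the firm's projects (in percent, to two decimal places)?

Market value of equity E = 23.6 × 101.4m = 2393.04m. Market value of debt D = 823.2m × 92.81/100 = 764.01192m.
Total capital V = 2393.04 + 764.01192 = 3157.05192.
Equity: weight = 2393.04/3157.05192 = 0.7580; cost = 15.39%.
Bonds outstanding: weight = 764.01192/3157.05192 = 0.2420; after-tax cost = 4.34% × (1 − 35%) = 2.8210%.
WACC = 0.7580 × 15.3900% + 0.2420 × 2.8210% = 12.3483%.

12.35%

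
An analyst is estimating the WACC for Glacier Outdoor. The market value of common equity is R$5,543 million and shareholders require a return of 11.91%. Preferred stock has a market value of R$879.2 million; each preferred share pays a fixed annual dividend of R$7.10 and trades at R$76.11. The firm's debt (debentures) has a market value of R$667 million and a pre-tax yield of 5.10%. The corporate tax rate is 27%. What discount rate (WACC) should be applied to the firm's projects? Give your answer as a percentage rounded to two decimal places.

10.82%

Cost of preferred: Rp = 7.1 / 76.11 = 9.3286%.
Total capital V = 5543 + 879.2 + 667 = 7089.2.
Equity: weight = 5543/7089.2 = 0.7819; cost = 11.91%.
Preferred: weight = 879.2/7089.2 = 0.1240; cost = 9.3286%.
Debentures: weight = 667/7089.2 = 0.0941; after-tax cost = 5.1% × (1 − 27%) = 3.7230%.
WACC = 0.7819 × 11.9100% + 0.1240 × 9.3286% + 0.0941 × 3.7230% = 10.8196%.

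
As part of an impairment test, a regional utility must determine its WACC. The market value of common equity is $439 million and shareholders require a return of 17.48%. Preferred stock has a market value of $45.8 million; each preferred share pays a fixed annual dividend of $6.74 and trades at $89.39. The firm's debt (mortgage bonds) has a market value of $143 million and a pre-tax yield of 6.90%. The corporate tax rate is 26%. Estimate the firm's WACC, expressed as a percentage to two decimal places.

Cost of preferred: Rp = 6.74 / 89.39 = 7.5400%.
Total capital V = 439 + 45.8 + 143 = 627.8.
Equity: weight = 439/627.8 = 0.6993; cost = 17.48%.
Preferred: weight = 45.8/627.8 = 0.0730; cost = 7.54%.
Mortgage bonds: weight = 143/627.8 = 0.2278; after-tax cost = 6.9% × (1 − 26%) = 5.1060%.
WACC = 0.6993 × 17.4800% + 0.0730 × 7.5400% + 0.2278 × 5.1060% = 13.9363%.

13.94%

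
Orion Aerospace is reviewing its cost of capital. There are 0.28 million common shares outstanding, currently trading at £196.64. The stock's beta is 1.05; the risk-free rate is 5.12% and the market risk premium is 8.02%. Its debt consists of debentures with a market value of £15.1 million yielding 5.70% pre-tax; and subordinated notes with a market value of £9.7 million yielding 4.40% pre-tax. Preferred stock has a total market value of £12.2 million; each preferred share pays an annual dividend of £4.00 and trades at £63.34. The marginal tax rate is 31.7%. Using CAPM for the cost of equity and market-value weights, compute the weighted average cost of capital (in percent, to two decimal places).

Cost of equity via CAPM: Re = 5.12% + 1.05 × 8.02% = 13.5410%.
Cost of preferred: Rp = 4.0 / 63.34 = 6.3151%.
Market value of equity E = 196.64 × 0.28m = 55.0592m.
Total capital V = 55.0592 + 12.2 + 15.1 + 9.7 = 92.0592.
Equity: weight = 55.0592/92.0592 = 0.5981; cost = 13.541%.
Preferred: weight = 12.2/92.0592 = 0.1325; cost = 6.3151%.
Debentures: weight = 15.1/92.0592 = 0.1640; after-tax cost = 5.7% × (1 − 31.7%) = 3.8931%.
Subordinated notes: weight = 9.7/92.0592 = 0.1054; after-tax cost = 4.4% × (1 − 31.7%) = 3.0052%.
WACC = 0.5981 × 13.5410% + 0.1325 × 6.3151% + 0.1640 × 3.8931% + 0.1054 × 3.0052% = 9.8908%.

9.89%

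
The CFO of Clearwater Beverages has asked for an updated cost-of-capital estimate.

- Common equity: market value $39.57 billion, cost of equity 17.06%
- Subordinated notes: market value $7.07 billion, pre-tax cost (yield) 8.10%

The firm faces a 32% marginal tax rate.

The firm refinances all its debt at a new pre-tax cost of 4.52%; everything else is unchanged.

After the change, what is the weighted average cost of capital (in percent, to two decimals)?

14.94%

After the change:
Total capital V = 39.57 + 7.07 = 46.64.
Equity: weight = 39.57/46.64 = 0.8484; cost = 17.06%.
Subordinated notes: weight = 7.07/46.64 = 0.1516; after-tax cost = 4.52% × (1 − 32%) = 3.0736%.
WACC = 0.8484 × 17.0600% + 0.1516 × 3.0736% = 14.9398%.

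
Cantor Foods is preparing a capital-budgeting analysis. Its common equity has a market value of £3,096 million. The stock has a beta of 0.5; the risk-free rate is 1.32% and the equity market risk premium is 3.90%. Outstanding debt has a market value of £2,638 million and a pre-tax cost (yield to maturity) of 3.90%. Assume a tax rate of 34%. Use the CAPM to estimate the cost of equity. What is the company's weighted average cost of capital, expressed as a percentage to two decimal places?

Cost of equity via CAPM: Re = 1.32% + 0.5 × 3.9% = 3.2700%.
Total capital V = 3096 + 2638 = 5734.
Equity: weight = 3096/5734 = 0.5399; cost = 3.27%.
Debt: weight = 2638/5734 = 0.4601; after-tax cost = 3.9% × (1 − 34%) = 2.5740%.
WACC = 0.5399 × 3.2700% + 0.4601 × 2.5740% = 2.9498%.

2.95%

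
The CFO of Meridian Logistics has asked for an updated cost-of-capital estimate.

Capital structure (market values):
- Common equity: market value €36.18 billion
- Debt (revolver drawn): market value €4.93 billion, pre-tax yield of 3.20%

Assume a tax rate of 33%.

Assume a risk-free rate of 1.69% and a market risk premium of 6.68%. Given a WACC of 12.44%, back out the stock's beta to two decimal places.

1.82

Total capital V = 36.18 + 4.93 = 41.11.
Equity weight = 36.18/41.11 = 0.8801.
Revolver drawn weight = 4.93/41.11 = 0.1199.
Debt contribution = 0.1199 × 3.2% × (1 − 33%) = 0.2571%.
Required equity contribution = 12.44% − 0.2571% = 12.1829%  ⇒  Re = 13.8430%.
CAPM: 13.8430% = 1.69% + β × 6.68%  ⇒  β = 1.8193.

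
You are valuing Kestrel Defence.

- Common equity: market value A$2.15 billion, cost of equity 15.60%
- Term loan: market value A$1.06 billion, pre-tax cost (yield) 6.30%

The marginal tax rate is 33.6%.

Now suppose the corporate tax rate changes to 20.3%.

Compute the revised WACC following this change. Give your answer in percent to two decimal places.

After the change:
Total capital V = 2.15 + 1.06 = 3.21.
Equity: weight = 2.15/3.21 = 0.6698; cost = 15.6%.
Term loan: weight = 1.06/3.21 = 0.3302; after-tax cost = 6.3% × (1 − 20.3%) = 5.0211%.
WACC = 0.6698 × 15.6000% + 0.3302 × 5.0211% = 12.1067%.

12.11%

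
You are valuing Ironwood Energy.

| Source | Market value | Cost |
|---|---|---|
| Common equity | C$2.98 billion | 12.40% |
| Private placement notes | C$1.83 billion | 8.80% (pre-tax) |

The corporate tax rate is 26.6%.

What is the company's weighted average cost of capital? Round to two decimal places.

10.14%

Total capital V = 2.98 + 1.83 = 4.81.
Equity: weight = 2.98/4.81 = 0.6195; cost = 12.4%.
Private placement notes: weight = 1.83/4.81 = 0.3805; after-tax cost = 8.8% × (1 − 26.6%) = 6.4592%.
WACC = 0.6195 × 12.4000% + 0.3805 × 6.4592% = 10.1398%.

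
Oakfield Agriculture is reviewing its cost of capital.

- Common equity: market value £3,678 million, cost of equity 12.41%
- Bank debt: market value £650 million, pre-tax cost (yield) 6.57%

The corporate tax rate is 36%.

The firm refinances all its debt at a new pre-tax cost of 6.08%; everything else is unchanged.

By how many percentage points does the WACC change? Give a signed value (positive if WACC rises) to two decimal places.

Current WACC:
Total capital V = 3678 + 650 = 4328.
Equity: weight = 3678/4328 = 0.8498; cost = 12.41%.
Bank debt: weight = 650/4328 = 0.1502; after-tax cost = 6.57% × (1 − 36%) = 4.2048%.
WACC = 0.8498 × 12.4100% + 0.1502 × 4.2048% = 11.1777%.
After the change:
Total capital V = 3678 + 650 = 4328.
Equity: weight = 3678/4328 = 0.8498; cost = 12.41%.
Bank debt: weight = 650/4328 = 0.1502; after-tax cost = 6.08% × (1 − 36%) = 3.8912%.
WACC = 0.8498 × 12.4100% + 0.1502 × 3.8912% = 11.1306%.
Change in WACC = 11.1306% − 11.1777% = -0.0471 pp.

-0.05 pp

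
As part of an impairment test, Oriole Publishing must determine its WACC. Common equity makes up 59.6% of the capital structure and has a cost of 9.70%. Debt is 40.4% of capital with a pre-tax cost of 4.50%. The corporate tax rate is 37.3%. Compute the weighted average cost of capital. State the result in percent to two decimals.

6.92%

After-tax cost of debt = 4.5% × (1 − 37.3%) = 2.8215%.
WACC = 0.596 × 9.7000% + 0.404 × 2.8215% = 6.9211%.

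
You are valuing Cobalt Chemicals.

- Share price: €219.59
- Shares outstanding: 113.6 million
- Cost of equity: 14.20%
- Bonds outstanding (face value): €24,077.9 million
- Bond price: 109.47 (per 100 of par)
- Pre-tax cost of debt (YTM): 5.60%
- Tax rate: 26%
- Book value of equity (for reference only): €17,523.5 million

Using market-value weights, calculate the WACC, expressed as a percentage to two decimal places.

9.03%

Market value of equity E = 219.59 × 113.6m = 24945.424m. Market value of debt D = 24077.9m × 109.47/100 = 26358.07713m.
Total capital V = 24945.424 + 26358.07713 = 51303.50113.
Equity: weight = 24945.424/51303.50113 = 0.4862; cost = 14.2%.
Bonds outstanding: weight = 26358.07713/51303.50113 = 0.5138; after-tax cost = 5.6% × (1 − 26%) = 4.1440%.
WACC = 0.4862 × 14.2000% + 0.5138 × 4.1440% = 9.0336%.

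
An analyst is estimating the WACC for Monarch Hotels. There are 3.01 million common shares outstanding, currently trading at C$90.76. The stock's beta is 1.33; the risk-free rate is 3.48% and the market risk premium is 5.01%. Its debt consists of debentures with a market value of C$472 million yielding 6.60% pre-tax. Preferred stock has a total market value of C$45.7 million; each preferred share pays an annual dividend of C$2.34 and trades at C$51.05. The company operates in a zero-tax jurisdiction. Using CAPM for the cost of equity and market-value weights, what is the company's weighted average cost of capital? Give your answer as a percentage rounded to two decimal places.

Cost of equity via CAPM: Re = 3.48% + 1.33 × 5.01% = 10.1433%.
Cost of preferred: Rp = 2.34 / 51.05 = 4.5837%.
Market value of equity E = 90.76 × 3.01m = 273.1876m.
Total capital V = 273.1876 + 45.7 + 472 = 790.8876.
Equity: weight = 273.1876/790.8876 = 0.3454; cost = 10.1433%.
Preferred: weight = 45.7/790.8876 = 0.0578; cost = 4.5837%.
Debentures: weight = 472/790.8876 = 0.5968; after-tax cost = 6.6% × (1 − 0%) = 6.6000%.
WACC = 0.3454 × 10.1433% + 0.0578 × 4.5837% + 0.5968 × 6.6000% = 7.7074%.

7.71%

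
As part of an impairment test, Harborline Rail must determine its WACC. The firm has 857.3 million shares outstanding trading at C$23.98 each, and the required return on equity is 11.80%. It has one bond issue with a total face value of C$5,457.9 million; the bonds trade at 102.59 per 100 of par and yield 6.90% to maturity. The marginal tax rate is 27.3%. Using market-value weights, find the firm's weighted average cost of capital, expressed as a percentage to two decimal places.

Market value of equity E = 23.98 × 857.3m = 20558.054m. Market value of debt D = 5457.9m × 102.59/100 = 5599.25961m.
Total capital V = 20558.054 + 5599.25961 = 26157.31361.
Equity: weight = 20558.054/26157.31361 = 0.7859; cost = 11.8%.
Bonds outstanding: weight = 5599.25961/26157.31361 = 0.2141; after-tax cost = 6.9% × (1 − 27.3%) = 5.0163%.
WACC = 0.7859 × 11.8000% + 0.2141 × 5.0163% = 10.3479%.

10.35%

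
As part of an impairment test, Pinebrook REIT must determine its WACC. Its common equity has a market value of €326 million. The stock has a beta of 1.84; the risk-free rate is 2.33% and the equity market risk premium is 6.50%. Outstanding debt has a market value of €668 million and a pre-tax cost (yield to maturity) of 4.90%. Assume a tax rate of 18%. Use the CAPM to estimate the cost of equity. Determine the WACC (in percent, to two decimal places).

7.39%

Cost of equity via CAPM: Re = 2.33% + 1.84 × 6.5% = 14.2900%.
Total capital V = 326 + 668 = 994.
Equity: weight = 326/994 = 0.3280; cost = 14.29%.
Debt: weight = 668/994 = 0.6720; after-tax cost = 4.9% × (1 − 18%) = 4.0180%.
WACC = 0.3280 × 14.2900% + 0.6720 × 4.0180% = 7.3869%.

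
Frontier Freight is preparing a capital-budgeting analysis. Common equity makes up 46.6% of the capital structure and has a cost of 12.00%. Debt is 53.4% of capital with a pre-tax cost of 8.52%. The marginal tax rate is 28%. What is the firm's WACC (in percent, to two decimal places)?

8.87%

After-tax cost of debt = 8.52% × (1 − 28%) = 6.1344%.
WACC = 0.466 × 12.0000% + 0.534 × 6.1344% = 8.8678%.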